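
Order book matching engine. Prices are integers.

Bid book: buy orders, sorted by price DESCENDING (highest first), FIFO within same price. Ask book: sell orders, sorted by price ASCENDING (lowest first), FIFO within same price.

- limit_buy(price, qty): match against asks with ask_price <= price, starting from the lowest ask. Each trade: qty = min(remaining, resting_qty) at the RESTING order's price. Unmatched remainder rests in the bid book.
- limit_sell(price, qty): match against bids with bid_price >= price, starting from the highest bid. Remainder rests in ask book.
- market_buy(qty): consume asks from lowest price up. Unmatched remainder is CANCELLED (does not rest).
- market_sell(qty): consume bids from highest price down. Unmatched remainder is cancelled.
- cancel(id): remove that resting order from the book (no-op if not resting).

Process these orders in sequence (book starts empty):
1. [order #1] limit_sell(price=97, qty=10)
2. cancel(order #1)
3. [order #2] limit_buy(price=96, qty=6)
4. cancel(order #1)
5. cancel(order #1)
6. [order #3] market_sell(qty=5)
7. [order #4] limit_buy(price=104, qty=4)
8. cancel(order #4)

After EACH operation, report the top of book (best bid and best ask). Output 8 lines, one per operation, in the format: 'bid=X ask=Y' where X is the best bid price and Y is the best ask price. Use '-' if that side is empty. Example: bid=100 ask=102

Answer: bid=- ask=97
bid=- ask=-
bid=96 ask=-
bid=96 ask=-
bid=96 ask=-
bid=96 ask=-
bid=104 ask=-
bid=96 ask=-

Derivation:
After op 1 [order #1] limit_sell(price=97, qty=10): fills=none; bids=[-] asks=[#1:10@97]
After op 2 cancel(order #1): fills=none; bids=[-] asks=[-]
After op 3 [order #2] limit_buy(price=96, qty=6): fills=none; bids=[#2:6@96] asks=[-]
After op 4 cancel(order #1): fills=none; bids=[#2:6@96] asks=[-]
After op 5 cancel(order #1): fills=none; bids=[#2:6@96] asks=[-]
After op 6 [order #3] market_sell(qty=5): fills=#2x#3:5@96; bids=[#2:1@96] asks=[-]
After op 7 [order #4] limit_buy(price=104, qty=4): fills=none; bids=[#4:4@104 #2:1@96] asks=[-]
After op 8 cancel(order #4): fills=none; bids=[#2:1@96] asks=[-]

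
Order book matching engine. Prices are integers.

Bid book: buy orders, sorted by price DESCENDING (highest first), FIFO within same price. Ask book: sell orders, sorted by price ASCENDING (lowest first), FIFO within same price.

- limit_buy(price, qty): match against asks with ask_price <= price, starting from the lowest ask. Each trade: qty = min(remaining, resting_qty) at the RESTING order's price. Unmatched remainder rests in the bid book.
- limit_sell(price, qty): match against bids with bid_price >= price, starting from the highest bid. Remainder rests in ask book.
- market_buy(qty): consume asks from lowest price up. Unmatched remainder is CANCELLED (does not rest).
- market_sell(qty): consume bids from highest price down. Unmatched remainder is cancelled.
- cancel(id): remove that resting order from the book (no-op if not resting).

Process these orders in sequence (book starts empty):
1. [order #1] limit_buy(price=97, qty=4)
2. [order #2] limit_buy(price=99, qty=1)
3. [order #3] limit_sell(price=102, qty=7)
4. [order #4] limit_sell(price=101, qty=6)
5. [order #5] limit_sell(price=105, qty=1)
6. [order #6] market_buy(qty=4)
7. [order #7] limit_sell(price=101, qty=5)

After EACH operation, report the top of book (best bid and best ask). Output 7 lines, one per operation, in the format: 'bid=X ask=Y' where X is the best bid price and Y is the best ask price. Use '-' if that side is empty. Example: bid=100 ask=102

After op 1 [order #1] limit_buy(price=97, qty=4): fills=none; bids=[#1:4@97] asks=[-]
After op 2 [order #2] limit_buy(price=99, qty=1): fills=none; bids=[#2:1@99 #1:4@97] asks=[-]
After op 3 [order #3] limit_sell(price=102, qty=7): fills=none; bids=[#2:1@99 #1:4@97] asks=[#3:7@102]
After op 4 [order #4] limit_sell(price=101, qty=6): fills=none; bids=[#2:1@99 #1:4@97] asks=[#4:6@101 #3:7@102]
After op 5 [order #5] limit_sell(price=105, qty=1): fills=none; bids=[#2:1@99 #1:4@97] asks=[#4:6@101 #3:7@102 #5:1@105]
After op 6 [order #6] market_buy(qty=4): fills=#6x#4:4@101; bids=[#2:1@99 #1:4@97] asks=[#4:2@101 #3:7@102 #5:1@105]
After op 7 [order #7] limit_sell(price=101, qty=5): fills=none; bids=[#2:1@99 #1:4@97] asks=[#4:2@101 #7:5@101 #3:7@102 #5:1@105]

Answer: bid=97 ask=-
bid=99 ask=-
bid=99 ask=102
bid=99 ask=101
bid=99 ask=101
bid=99 ask=101
bid=99 ask=101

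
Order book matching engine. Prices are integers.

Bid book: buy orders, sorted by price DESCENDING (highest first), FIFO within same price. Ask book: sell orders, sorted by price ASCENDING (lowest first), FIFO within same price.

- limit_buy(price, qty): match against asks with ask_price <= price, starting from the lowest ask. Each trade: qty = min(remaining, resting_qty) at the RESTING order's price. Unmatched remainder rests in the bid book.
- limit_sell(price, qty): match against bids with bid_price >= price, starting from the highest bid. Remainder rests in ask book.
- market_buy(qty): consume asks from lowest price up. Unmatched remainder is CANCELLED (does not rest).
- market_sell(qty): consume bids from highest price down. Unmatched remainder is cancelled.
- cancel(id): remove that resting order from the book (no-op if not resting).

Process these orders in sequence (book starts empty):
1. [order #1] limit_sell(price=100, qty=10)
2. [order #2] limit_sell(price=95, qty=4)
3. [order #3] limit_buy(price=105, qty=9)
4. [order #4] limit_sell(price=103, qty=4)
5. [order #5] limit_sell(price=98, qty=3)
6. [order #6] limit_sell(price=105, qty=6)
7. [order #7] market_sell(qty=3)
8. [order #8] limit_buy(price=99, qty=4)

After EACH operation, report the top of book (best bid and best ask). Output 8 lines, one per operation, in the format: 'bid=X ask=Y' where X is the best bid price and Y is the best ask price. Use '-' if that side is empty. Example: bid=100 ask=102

After op 1 [order #1] limit_sell(price=100, qty=10): fills=none; bids=[-] asks=[#1:10@100]
After op 2 [order #2] limit_sell(price=95, qty=4): fills=none; bids=[-] asks=[#2:4@95 #1:10@100]
After op 3 [order #3] limit_buy(price=105, qty=9): fills=#3x#2:4@95 #3x#1:5@100; bids=[-] asks=[#1:5@100]
After op 4 [order #4] limit_sell(price=103, qty=4): fills=none; bids=[-] asks=[#1:5@100 #4:4@103]
After op 5 [order #5] limit_sell(price=98, qty=3): fills=none; bids=[-] asks=[#5:3@98 #1:5@100 #4:4@103]
After op 6 [order #6] limit_sell(price=105, qty=6): fills=none; bids=[-] asks=[#5:3@98 #1:5@100 #4:4@103 #6:6@105]
After op 7 [order #7] market_sell(qty=3): fills=none; bids=[-] asks=[#5:3@98 #1:5@100 #4:4@103 #6:6@105]
After op 8 [order #8] limit_buy(price=99, qty=4): fills=#8x#5:3@98; bids=[#8:1@99] asks=[#1:5@100 #4:4@103 #6:6@105]

Answer: bid=- ask=100
bid=- ask=95
bid=- ask=100
bid=- ask=100
bid=- ask=98
bid=- ask=98
bid=- ask=98
bid=99 ask=100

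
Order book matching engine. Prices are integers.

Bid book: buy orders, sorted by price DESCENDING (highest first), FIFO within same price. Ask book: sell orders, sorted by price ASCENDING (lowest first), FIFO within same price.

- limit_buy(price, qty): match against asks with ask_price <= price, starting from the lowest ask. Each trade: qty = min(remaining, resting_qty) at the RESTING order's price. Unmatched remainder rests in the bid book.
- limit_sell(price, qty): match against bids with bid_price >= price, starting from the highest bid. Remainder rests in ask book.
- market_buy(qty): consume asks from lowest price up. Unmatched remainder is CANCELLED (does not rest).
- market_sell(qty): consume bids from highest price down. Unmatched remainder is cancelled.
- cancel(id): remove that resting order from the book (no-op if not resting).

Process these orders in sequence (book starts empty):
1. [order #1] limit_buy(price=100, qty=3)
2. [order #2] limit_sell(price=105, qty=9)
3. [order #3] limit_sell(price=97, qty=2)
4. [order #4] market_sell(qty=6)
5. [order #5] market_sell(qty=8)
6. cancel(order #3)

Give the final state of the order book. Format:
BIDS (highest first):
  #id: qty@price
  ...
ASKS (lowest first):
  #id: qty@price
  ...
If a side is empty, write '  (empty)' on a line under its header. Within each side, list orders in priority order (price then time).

Answer: BIDS (highest first):
  (empty)
ASKS (lowest first):
  #2: 9@105

Derivation:
After op 1 [order #1] limit_buy(price=100, qty=3): fills=none; bids=[#1:3@100] asks=[-]
After op 2 [order #2] limit_sell(price=105, qty=9): fills=none; bids=[#1:3@100] asks=[#2:9@105]
After op 3 [order #3] limit_sell(price=97, qty=2): fills=#1x#3:2@100; bids=[#1:1@100] asks=[#2:9@105]
After op 4 [order #4] market_sell(qty=6): fills=#1x#4:1@100; bids=[-] asks=[#2:9@105]
After op 5 [order #5] market_sell(qty=8): fills=none; bids=[-] asks=[#2:9@105]
After op 6 cancel(order #3): fills=none; bids=[-] asks=[#2:9@105]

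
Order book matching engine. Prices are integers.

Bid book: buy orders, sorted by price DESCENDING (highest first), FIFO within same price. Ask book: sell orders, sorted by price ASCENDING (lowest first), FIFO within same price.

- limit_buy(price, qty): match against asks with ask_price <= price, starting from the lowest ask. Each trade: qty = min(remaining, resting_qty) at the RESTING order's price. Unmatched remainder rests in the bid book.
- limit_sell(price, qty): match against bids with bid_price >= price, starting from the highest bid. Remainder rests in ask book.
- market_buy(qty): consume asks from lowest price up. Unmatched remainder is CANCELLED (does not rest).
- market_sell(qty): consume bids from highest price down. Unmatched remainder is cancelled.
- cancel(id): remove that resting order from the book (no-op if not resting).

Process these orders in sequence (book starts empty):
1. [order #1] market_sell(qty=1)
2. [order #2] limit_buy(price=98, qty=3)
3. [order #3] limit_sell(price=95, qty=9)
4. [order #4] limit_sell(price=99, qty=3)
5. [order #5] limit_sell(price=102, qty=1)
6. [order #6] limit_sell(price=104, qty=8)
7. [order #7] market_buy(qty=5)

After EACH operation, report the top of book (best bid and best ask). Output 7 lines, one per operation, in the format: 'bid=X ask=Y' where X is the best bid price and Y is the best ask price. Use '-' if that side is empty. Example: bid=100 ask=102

Answer: bid=- ask=-
bid=98 ask=-
bid=- ask=95
bid=- ask=95
bid=- ask=95
bid=- ask=95
bid=- ask=95

Derivation:
After op 1 [order #1] market_sell(qty=1): fills=none; bids=[-] asks=[-]
After op 2 [order #2] limit_buy(price=98, qty=3): fills=none; bids=[#2:3@98] asks=[-]
After op 3 [order #3] limit_sell(price=95, qty=9): fills=#2x#3:3@98; bids=[-] asks=[#3:6@95]
After op 4 [order #4] limit_sell(price=99, qty=3): fills=none; bids=[-] asks=[#3:6@95 #4:3@99]
After op 5 [order #5] limit_sell(price=102, qty=1): fills=none; bids=[-] asks=[#3:6@95 #4:3@99 #5:1@102]
After op 6 [order #6] limit_sell(price=104, qty=8): fills=none; bids=[-] asks=[#3:6@95 #4:3@99 #5:1@102 #6:8@104]
After op 7 [order #7] market_buy(qty=5): fills=#7x#3:5@95; bids=[-] asks=[#3:1@95 #4:3@99 #5:1@102 #6:8@104]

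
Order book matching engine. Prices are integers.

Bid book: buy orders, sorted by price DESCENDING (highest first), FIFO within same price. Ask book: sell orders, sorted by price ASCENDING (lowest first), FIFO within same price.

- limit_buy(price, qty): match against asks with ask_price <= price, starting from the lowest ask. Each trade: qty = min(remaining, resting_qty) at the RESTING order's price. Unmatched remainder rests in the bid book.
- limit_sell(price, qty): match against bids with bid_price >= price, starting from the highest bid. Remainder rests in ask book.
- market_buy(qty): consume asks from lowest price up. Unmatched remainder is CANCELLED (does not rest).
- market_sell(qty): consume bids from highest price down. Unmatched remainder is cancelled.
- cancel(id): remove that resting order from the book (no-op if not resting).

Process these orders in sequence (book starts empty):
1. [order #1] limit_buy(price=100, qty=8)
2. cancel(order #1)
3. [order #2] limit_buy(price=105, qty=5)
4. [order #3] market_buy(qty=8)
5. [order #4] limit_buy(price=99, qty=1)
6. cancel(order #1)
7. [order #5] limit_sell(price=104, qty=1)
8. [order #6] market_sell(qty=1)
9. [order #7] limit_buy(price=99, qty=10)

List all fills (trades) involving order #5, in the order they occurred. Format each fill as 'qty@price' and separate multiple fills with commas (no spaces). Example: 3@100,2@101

After op 1 [order #1] limit_buy(price=100, qty=8): fills=none; bids=[#1:8@100] asks=[-]
After op 2 cancel(order #1): fills=none; bids=[-] asks=[-]
After op 3 [order #2] limit_buy(price=105, qty=5): fills=none; bids=[#2:5@105] asks=[-]
After op 4 [order #3] market_buy(qty=8): fills=none; bids=[#2:5@105] asks=[-]
After op 5 [order #4] limit_buy(price=99, qty=1): fills=none; bids=[#2:5@105 #4:1@99] asks=[-]
After op 6 cancel(order #1): fills=none; bids=[#2:5@105 #4:1@99] asks=[-]
After op 7 [order #5] limit_sell(price=104, qty=1): fills=#2x#5:1@105; bids=[#2:4@105 #4:1@99] asks=[-]
After op 8 [order #6] market_sell(qty=1): fills=#2x#6:1@105; bids=[#2:3@105 #4:1@99] asks=[-]
After op 9 [order #7] limit_buy(price=99, qty=10): fills=none; bids=[#2:3@105 #4:1@99 #7:10@99] asks=[-]

Answer: 1@105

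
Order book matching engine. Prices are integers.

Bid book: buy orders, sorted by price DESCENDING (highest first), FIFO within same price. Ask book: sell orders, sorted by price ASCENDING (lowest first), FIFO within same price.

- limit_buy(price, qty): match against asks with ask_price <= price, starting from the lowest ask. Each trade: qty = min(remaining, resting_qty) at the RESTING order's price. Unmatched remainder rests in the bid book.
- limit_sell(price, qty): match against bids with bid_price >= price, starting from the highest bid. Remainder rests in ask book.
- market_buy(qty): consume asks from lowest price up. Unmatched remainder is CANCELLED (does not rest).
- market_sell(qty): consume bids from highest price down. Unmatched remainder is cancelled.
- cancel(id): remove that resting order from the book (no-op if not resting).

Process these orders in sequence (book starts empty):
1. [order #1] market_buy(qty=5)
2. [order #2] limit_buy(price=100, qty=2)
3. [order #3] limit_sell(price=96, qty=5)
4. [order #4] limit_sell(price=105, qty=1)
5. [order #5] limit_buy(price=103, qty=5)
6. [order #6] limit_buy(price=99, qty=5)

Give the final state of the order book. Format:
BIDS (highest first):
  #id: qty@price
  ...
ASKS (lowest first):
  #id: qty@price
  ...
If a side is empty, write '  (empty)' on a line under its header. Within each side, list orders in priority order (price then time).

After op 1 [order #1] market_buy(qty=5): fills=none; bids=[-] asks=[-]
After op 2 [order #2] limit_buy(price=100, qty=2): fills=none; bids=[#2:2@100] asks=[-]
After op 3 [order #3] limit_sell(price=96, qty=5): fills=#2x#3:2@100; bids=[-] asks=[#3:3@96]
After op 4 [order #4] limit_sell(price=105, qty=1): fills=none; bids=[-] asks=[#3:3@96 #4:1@105]
After op 5 [order #5] limit_buy(price=103, qty=5): fills=#5x#3:3@96; bids=[#5:2@103] asks=[#4:1@105]
After op 6 [order #6] limit_buy(price=99, qty=5): fills=none; bids=[#5:2@103 #6:5@99] asks=[#4:1@105]

Answer: BIDS (highest first):
  #5: 2@103
  #6: 5@99
ASKS (lowest first):
  #4: 1@105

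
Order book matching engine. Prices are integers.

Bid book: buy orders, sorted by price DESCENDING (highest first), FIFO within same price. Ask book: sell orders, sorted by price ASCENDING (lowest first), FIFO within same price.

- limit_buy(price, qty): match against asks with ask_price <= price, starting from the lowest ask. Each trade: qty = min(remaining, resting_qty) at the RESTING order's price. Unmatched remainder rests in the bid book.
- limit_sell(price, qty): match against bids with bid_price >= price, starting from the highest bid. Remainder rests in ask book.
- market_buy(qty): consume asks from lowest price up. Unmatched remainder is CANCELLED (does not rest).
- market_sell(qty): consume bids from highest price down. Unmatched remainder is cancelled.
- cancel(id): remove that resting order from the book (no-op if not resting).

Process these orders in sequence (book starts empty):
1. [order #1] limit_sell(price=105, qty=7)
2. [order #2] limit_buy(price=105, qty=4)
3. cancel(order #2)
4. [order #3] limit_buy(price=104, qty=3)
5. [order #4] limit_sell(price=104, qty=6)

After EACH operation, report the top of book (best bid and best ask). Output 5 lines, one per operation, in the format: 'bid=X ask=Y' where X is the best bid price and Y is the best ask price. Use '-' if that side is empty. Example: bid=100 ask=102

After op 1 [order #1] limit_sell(price=105, qty=7): fills=none; bids=[-] asks=[#1:7@105]
After op 2 [order #2] limit_buy(price=105, qty=4): fills=#2x#1:4@105; bids=[-] asks=[#1:3@105]
After op 3 cancel(order #2): fills=none; bids=[-] asks=[#1:3@105]
After op 4 [order #3] limit_buy(price=104, qty=3): fills=none; bids=[#3:3@104] asks=[#1:3@105]
After op 5 [order #4] limit_sell(price=104, qty=6): fills=#3x#4:3@104; bids=[-] asks=[#4:3@104 #1:3@105]

Answer: bid=- ask=105
bid=- ask=105
bid=- ask=105
bid=104 ask=105
bid=- ask=104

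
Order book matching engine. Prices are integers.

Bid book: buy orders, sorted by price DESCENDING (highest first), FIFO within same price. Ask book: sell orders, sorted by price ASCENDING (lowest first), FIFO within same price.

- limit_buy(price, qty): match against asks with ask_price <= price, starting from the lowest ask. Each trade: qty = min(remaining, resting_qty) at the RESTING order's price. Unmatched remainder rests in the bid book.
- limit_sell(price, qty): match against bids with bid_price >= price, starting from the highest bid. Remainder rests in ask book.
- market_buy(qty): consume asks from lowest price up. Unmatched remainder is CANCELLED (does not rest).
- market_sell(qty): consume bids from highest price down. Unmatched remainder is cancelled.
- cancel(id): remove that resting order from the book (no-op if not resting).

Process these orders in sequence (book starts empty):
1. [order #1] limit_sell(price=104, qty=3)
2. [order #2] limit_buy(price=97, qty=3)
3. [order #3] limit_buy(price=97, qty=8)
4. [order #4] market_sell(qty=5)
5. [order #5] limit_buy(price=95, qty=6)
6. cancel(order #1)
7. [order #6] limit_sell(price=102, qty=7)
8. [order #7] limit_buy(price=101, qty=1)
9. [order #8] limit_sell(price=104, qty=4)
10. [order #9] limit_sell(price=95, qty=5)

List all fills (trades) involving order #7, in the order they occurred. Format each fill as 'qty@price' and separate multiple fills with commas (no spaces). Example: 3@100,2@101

Answer: 1@101

Derivation:
After op 1 [order #1] limit_sell(price=104, qty=3): fills=none; bids=[-] asks=[#1:3@104]
After op 2 [order #2] limit_buy(price=97, qty=3): fills=none; bids=[#2:3@97] asks=[#1:3@104]
After op 3 [order #3] limit_buy(price=97, qty=8): fills=none; bids=[#2:3@97 #3:8@97] asks=[#1:3@104]
After op 4 [order #4] market_sell(qty=5): fills=#2x#4:3@97 #3x#4:2@97; bids=[#3:6@97] asks=[#1:3@104]
After op 5 [order #5] limit_buy(price=95, qty=6): fills=none; bids=[#3:6@97 #5:6@95] asks=[#1:3@104]
After op 6 cancel(order #1): fills=none; bids=[#3:6@97 #5:6@95] asks=[-]
After op 7 [order #6] limit_sell(price=102, qty=7): fills=none; bids=[#3:6@97 #5:6@95] asks=[#6:7@102]
After op 8 [order #7] limit_buy(price=101, qty=1): fills=none; bids=[#7:1@101 #3:6@97 #5:6@95] asks=[#6:7@102]
After op 9 [order #8] limit_sell(price=104, qty=4): fills=none; bids=[#7:1@101 #3:6@97 #5:6@95] asks=[#6:7@102 #8:4@104]
After op 10 [order #9] limit_sell(price=95, qty=5): fills=#7x#9:1@101 #3x#9:4@97; bids=[#3:2@97 #5:6@95] asks=[#6:7@102 #8:4@104]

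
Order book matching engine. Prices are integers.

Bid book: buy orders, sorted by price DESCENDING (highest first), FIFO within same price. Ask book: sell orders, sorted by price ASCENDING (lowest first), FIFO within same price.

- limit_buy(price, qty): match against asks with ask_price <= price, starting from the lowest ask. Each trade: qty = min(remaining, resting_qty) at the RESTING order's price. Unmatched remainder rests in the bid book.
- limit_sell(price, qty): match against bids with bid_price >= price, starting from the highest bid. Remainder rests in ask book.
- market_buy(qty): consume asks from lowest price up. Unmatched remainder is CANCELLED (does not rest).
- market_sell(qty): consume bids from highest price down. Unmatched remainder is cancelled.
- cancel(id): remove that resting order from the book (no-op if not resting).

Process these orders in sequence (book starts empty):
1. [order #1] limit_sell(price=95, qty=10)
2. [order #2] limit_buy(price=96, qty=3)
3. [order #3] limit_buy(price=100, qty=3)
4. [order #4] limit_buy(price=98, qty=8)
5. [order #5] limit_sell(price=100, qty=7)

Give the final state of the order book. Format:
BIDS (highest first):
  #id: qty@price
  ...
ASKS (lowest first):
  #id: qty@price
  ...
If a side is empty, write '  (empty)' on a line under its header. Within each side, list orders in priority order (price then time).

Answer: BIDS (highest first):
  #4: 4@98
ASKS (lowest first):
  #5: 7@100

Derivation:
After op 1 [order #1] limit_sell(price=95, qty=10): fills=none; bids=[-] asks=[#1:10@95]
After op 2 [order #2] limit_buy(price=96, qty=3): fills=#2x#1:3@95; bids=[-] asks=[#1:7@95]
After op 3 [order #3] limit_buy(price=100, qty=3): fills=#3x#1:3@95; bids=[-] asks=[#1:4@95]
After op 4 [order #4] limit_buy(price=98, qty=8): fills=#4x#1:4@95; bids=[#4:4@98] asks=[-]
After op 5 [order #5] limit_sell(price=100, qty=7): fills=none; bids=[#4:4@98] asks=[#5:7@100]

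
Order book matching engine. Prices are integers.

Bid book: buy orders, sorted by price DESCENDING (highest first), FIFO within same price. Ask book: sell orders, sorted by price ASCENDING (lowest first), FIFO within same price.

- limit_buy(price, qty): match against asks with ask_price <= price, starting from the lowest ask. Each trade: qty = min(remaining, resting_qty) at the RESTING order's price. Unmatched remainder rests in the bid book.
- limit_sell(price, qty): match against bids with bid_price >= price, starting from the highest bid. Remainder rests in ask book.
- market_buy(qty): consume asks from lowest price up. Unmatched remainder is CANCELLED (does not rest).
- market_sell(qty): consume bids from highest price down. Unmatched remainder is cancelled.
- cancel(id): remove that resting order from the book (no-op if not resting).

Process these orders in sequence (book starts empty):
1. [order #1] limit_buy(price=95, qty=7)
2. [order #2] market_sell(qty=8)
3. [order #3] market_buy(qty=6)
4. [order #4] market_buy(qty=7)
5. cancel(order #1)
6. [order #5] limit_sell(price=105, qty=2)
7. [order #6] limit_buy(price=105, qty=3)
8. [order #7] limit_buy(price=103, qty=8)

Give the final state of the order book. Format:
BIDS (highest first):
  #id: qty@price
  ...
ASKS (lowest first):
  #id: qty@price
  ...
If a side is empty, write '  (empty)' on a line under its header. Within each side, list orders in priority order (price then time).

After op 1 [order #1] limit_buy(price=95, qty=7): fills=none; bids=[#1:7@95] asks=[-]
After op 2 [order #2] market_sell(qty=8): fills=#1x#2:7@95; bids=[-] asks=[-]
After op 3 [order #3] market_buy(qty=6): fills=none; bids=[-] asks=[-]
After op 4 [order #4] market_buy(qty=7): fills=none; bids=[-] asks=[-]
After op 5 cancel(order #1): fills=none; bids=[-] asks=[-]
After op 6 [order #5] limit_sell(price=105, qty=2): fills=none; bids=[-] asks=[#5:2@105]
After op 7 [order #6] limit_buy(price=105, qty=3): fills=#6x#5:2@105; bids=[#6:1@105] asks=[-]
After op 8 [order #7] limit_buy(price=103, qty=8): fills=none; bids=[#6:1@105 #7:8@103] asks=[-]

Answer: BIDS (highest first):
  #6: 1@105
  #7: 8@103
ASKS (lowest first):
  (empty)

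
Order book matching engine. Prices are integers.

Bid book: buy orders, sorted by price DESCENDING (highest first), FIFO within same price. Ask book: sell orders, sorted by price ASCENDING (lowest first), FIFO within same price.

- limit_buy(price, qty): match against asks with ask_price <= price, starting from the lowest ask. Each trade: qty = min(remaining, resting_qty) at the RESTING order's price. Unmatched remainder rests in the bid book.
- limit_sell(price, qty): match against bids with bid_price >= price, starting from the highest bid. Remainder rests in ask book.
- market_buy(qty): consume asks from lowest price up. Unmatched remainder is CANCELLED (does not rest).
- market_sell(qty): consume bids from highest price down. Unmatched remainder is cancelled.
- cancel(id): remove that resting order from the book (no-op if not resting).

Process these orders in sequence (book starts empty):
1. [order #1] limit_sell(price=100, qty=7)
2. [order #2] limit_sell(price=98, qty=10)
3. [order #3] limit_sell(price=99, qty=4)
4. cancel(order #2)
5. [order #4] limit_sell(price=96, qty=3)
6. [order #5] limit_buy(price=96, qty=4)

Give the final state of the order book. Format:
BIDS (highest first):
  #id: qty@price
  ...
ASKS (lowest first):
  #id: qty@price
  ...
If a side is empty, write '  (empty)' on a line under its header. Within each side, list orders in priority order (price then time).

After op 1 [order #1] limit_sell(price=100, qty=7): fills=none; bids=[-] asks=[#1:7@100]
After op 2 [order #2] limit_sell(price=98, qty=10): fills=none; bids=[-] asks=[#2:10@98 #1:7@100]
After op 3 [order #3] limit_sell(price=99, qty=4): fills=none; bids=[-] asks=[#2:10@98 #3:4@99 #1:7@100]
After op 4 cancel(order #2): fills=none; bids=[-] asks=[#3:4@99 #1:7@100]
After op 5 [order #4] limit_sell(price=96, qty=3): fills=none; bids=[-] asks=[#4:3@96 #3:4@99 #1:7@100]
After op 6 [order #5] limit_buy(price=96, qty=4): fills=#5x#4:3@96; bids=[#5:1@96] asks=[#3:4@99 #1:7@100]

Answer: BIDS (highest first):
  #5: 1@96
ASKS (lowest first):
  #3: 4@99
  #1: 7@100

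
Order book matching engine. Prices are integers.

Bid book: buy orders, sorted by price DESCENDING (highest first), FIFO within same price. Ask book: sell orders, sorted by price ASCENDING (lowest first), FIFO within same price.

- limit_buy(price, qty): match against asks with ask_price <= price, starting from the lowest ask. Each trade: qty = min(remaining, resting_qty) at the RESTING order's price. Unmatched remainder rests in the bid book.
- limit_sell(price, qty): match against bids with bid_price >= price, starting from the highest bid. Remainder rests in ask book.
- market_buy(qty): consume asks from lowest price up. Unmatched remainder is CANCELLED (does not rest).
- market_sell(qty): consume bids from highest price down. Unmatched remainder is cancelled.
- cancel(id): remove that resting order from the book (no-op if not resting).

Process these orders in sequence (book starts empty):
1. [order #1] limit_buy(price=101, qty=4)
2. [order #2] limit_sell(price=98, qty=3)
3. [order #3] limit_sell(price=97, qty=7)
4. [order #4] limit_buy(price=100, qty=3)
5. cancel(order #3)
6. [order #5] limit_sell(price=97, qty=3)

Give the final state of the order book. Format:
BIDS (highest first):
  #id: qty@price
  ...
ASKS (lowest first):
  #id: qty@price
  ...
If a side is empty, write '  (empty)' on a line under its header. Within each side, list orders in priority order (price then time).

After op 1 [order #1] limit_buy(price=101, qty=4): fills=none; bids=[#1:4@101] asks=[-]
After op 2 [order #2] limit_sell(price=98, qty=3): fills=#1x#2:3@101; bids=[#1:1@101] asks=[-]
After op 3 [order #3] limit_sell(price=97, qty=7): fills=#1x#3:1@101; bids=[-] asks=[#3:6@97]
After op 4 [order #4] limit_buy(price=100, qty=3): fills=#4x#3:3@97; bids=[-] asks=[#3:3@97]
After op 5 cancel(order #3): fills=none; bids=[-] asks=[-]
After op 6 [order #5] limit_sell(price=97, qty=3): fills=none; bids=[-] asks=[#5:3@97]

Answer: BIDS (highest first):
  (empty)
ASKS (lowest first):
  #5: 3@97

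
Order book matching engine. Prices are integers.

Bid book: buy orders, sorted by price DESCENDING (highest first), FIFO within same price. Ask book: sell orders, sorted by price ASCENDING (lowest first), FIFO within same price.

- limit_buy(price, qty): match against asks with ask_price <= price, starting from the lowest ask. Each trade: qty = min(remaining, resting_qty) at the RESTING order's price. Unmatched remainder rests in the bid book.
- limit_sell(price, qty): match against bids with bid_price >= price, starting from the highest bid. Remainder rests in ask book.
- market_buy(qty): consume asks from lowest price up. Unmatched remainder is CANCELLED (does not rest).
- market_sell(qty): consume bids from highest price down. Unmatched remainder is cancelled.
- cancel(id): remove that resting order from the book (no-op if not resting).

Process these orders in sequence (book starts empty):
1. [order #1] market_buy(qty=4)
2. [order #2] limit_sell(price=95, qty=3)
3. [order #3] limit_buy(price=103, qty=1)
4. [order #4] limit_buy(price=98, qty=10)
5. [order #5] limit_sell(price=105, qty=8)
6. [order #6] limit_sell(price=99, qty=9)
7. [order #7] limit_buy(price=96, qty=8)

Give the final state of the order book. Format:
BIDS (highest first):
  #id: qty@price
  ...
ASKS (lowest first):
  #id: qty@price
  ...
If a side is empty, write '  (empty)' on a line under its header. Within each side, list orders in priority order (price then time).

Answer: BIDS (highest first):
  #4: 8@98
  #7: 8@96
ASKS (lowest first):
  #6: 9@99
  #5: 8@105

Derivation:
After op 1 [order #1] market_buy(qty=4): fills=none; bids=[-] asks=[-]
After op 2 [order #2] limit_sell(price=95, qty=3): fills=none; bids=[-] asks=[#2:3@95]
After op 3 [order #3] limit_buy(price=103, qty=1): fills=#3x#2:1@95; bids=[-] asks=[#2:2@95]
After op 4 [order #4] limit_buy(price=98, qty=10): fills=#4x#2:2@95; bids=[#4:8@98] asks=[-]
After op 5 [order #5] limit_sell(price=105, qty=8): fills=none; bids=[#4:8@98] asks=[#5:8@105]
After op 6 [order #6] limit_sell(price=99, qty=9): fills=none; bids=[#4:8@98] asks=[#6:9@99 #5:8@105]
After op 7 [order #7] limit_buy(price=96, qty=8): fills=none; bids=[#4:8@98 #7:8@96] asks=[#6:9@99 #5:8@105]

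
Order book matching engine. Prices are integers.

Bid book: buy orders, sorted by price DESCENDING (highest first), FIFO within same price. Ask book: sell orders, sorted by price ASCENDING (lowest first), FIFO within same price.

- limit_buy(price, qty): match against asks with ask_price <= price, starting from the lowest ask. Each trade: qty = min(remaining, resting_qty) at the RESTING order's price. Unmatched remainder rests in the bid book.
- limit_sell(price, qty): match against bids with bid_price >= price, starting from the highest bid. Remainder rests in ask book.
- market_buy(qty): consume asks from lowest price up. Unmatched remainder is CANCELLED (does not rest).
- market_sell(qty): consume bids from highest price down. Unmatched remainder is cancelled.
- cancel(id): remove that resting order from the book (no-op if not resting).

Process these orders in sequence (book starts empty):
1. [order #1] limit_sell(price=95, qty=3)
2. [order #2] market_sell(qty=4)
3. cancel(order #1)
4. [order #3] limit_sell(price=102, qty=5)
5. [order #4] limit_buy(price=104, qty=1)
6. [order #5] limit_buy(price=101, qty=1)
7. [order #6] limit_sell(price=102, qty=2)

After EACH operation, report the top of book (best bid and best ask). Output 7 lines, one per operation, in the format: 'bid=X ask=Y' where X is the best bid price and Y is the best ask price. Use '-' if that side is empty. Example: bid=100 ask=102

Answer: bid=- ask=95
bid=- ask=95
bid=- ask=-
bid=- ask=102
bid=- ask=102
bid=101 ask=102
bid=101 ask=102

Derivation:
After op 1 [order #1] limit_sell(price=95, qty=3): fills=none; bids=[-] asks=[#1:3@95]
After op 2 [order #2] market_sell(qty=4): fills=none; bids=[-] asks=[#1:3@95]
After op 3 cancel(order #1): fills=none; bids=[-] asks=[-]
After op 4 [order #3] limit_sell(price=102, qty=5): fills=none; bids=[-] asks=[#3:5@102]
After op 5 [order #4] limit_buy(price=104, qty=1): fills=#4x#3:1@102; bids=[-] asks=[#3:4@102]
After op 6 [order #5] limit_buy(price=101, qty=1): fills=none; bids=[#5:1@101] asks=[#3:4@102]
After op 7 [order #6] limit_sell(price=102, qty=2): fills=none; bids=[#5:1@101] asks=[#3:4@102 #6:2@102]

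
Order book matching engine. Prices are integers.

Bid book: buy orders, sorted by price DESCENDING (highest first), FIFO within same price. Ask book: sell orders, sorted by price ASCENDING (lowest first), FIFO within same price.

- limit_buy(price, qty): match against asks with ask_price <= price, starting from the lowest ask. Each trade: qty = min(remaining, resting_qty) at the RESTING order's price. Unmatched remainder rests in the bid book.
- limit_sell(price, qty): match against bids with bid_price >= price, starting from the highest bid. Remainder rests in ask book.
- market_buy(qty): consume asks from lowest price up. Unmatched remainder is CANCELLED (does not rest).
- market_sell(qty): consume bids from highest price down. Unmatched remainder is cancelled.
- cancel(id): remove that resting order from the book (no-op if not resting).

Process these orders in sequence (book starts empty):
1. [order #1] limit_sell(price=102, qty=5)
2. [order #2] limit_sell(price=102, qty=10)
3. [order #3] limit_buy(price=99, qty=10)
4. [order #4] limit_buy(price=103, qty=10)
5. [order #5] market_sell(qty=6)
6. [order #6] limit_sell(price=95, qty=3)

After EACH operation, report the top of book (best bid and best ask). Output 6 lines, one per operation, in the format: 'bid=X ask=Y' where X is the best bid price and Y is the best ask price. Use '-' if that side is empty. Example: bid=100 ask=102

After op 1 [order #1] limit_sell(price=102, qty=5): fills=none; bids=[-] asks=[#1:5@102]
After op 2 [order #2] limit_sell(price=102, qty=10): fills=none; bids=[-] asks=[#1:5@102 #2:10@102]
After op 3 [order #3] limit_buy(price=99, qty=10): fills=none; bids=[#3:10@99] asks=[#1:5@102 #2:10@102]
After op 4 [order #4] limit_buy(price=103, qty=10): fills=#4x#1:5@102 #4x#2:5@102; bids=[#3:10@99] asks=[#2:5@102]
After op 5 [order #5] market_sell(qty=6): fills=#3x#5:6@99; bids=[#3:4@99] asks=[#2:5@102]
After op 6 [order #6] limit_sell(price=95, qty=3): fills=#3x#6:3@99; bids=[#3:1@99] asks=[#2:5@102]

Answer: bid=- ask=102
bid=- ask=102
bid=99 ask=102
bid=99 ask=102
bid=99 ask=102
bid=99 ask=102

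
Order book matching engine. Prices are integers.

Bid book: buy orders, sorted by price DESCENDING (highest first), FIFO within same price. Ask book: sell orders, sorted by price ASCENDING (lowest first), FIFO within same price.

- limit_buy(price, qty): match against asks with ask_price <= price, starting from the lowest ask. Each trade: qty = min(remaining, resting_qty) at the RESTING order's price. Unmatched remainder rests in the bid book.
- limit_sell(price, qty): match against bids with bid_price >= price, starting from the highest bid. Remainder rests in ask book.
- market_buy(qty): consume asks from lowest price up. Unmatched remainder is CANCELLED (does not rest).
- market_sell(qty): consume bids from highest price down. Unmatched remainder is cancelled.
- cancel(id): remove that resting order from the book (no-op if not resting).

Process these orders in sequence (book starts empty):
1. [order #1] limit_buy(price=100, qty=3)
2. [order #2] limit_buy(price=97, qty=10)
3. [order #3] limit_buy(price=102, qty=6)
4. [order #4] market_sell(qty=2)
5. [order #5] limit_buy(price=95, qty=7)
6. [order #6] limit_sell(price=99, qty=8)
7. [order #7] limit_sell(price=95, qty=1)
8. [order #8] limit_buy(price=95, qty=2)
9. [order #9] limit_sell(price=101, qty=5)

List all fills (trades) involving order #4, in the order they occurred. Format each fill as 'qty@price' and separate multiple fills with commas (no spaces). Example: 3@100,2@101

Answer: 2@102

Derivation:
After op 1 [order #1] limit_buy(price=100, qty=3): fills=none; bids=[#1:3@100] asks=[-]
After op 2 [order #2] limit_buy(price=97, qty=10): fills=none; bids=[#1:3@100 #2:10@97] asks=[-]
After op 3 [order #3] limit_buy(price=102, qty=6): fills=none; bids=[#3:6@102 #1:3@100 #2:10@97] asks=[-]
After op 4 [order #4] market_sell(qty=2): fills=#3x#4:2@102; bids=[#3:4@102 #1:3@100 #2:10@97] asks=[-]
After op 5 [order #5] limit_buy(price=95, qty=7): fills=none; bids=[#3:4@102 #1:3@100 #2:10@97 #5:7@95] asks=[-]
After op 6 [order #6] limit_sell(price=99, qty=8): fills=#3x#6:4@102 #1x#6:3@100; bids=[#2:10@97 #5:7@95] asks=[#6:1@99]
After op 7 [order #7] limit_sell(price=95, qty=1): fills=#2x#7:1@97; bids=[#2:9@97 #5:7@95] asks=[#6:1@99]
After op 8 [order #8] limit_buy(price=95, qty=2): fills=none; bids=[#2:9@97 #5:7@95 #8:2@95] asks=[#6:1@99]
After op 9 [order #9] limit_sell(price=101, qty=5): fills=none; bids=[#2:9@97 #5:7@95 #8:2@95] asks=[#6:1@99 #9:5@101]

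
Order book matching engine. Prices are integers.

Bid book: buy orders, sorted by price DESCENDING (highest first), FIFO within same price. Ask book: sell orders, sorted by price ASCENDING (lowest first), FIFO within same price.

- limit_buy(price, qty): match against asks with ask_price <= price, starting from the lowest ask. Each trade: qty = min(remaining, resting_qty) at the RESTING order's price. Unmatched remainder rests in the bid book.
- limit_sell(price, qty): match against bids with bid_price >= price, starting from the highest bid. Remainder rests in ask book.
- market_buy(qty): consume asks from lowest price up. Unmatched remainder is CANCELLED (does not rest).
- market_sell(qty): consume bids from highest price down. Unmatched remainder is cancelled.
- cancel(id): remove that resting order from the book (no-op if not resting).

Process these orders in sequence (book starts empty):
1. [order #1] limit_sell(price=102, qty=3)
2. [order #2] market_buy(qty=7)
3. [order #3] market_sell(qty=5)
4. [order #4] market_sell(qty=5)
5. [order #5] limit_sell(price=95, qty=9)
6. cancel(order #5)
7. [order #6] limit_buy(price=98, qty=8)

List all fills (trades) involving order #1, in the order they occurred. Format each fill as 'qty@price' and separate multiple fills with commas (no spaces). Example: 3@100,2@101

After op 1 [order #1] limit_sell(price=102, qty=3): fills=none; bids=[-] asks=[#1:3@102]
After op 2 [order #2] market_buy(qty=7): fills=#2x#1:3@102; bids=[-] asks=[-]
After op 3 [order #3] market_sell(qty=5): fills=none; bids=[-] asks=[-]
After op 4 [order #4] market_sell(qty=5): fills=none; bids=[-] asks=[-]
After op 5 [order #5] limit_sell(price=95, qty=9): fills=none; bids=[-] asks=[#5:9@95]
After op 6 cancel(order #5): fills=none; bids=[-] asks=[-]
After op 7 [order #6] limit_buy(price=98, qty=8): fills=none; bids=[#6:8@98] asks=[-]

Answer: 3@102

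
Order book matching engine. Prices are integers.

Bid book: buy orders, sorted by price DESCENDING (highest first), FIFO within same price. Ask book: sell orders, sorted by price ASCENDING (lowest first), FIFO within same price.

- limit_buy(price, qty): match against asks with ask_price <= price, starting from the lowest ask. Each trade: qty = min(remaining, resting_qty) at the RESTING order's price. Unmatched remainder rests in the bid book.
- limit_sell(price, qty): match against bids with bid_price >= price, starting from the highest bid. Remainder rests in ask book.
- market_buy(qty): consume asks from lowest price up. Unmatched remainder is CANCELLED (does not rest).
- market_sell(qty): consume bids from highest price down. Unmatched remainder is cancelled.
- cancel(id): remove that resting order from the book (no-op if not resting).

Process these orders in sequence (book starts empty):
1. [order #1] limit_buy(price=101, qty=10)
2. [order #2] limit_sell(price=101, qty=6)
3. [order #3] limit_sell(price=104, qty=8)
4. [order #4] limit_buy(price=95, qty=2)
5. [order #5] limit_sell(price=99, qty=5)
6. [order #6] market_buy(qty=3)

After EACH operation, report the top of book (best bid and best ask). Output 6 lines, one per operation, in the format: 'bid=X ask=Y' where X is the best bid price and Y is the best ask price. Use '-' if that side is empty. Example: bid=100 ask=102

Answer: bid=101 ask=-
bid=101 ask=-
bid=101 ask=104
bid=101 ask=104
bid=95 ask=99
bid=95 ask=104

Derivation:
After op 1 [order #1] limit_buy(price=101, qty=10): fills=none; bids=[#1:10@101] asks=[-]
After op 2 [order #2] limit_sell(price=101, qty=6): fills=#1x#2:6@101; bids=[#1:4@101] asks=[-]
After op 3 [order #3] limit_sell(price=104, qty=8): fills=none; bids=[#1:4@101] asks=[#3:8@104]
After op 4 [order #4] limit_buy(price=95, qty=2): fills=none; bids=[#1:4@101 #4:2@95] asks=[#3:8@104]
After op 5 [order #5] limit_sell(price=99, qty=5): fills=#1x#5:4@101; bids=[#4:2@95] asks=[#5:1@99 #3:8@104]
After op 6 [order #6] market_buy(qty=3): fills=#6x#5:1@99 #6x#3:2@104; bids=[#4:2@95] asks=[#3:6@104]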